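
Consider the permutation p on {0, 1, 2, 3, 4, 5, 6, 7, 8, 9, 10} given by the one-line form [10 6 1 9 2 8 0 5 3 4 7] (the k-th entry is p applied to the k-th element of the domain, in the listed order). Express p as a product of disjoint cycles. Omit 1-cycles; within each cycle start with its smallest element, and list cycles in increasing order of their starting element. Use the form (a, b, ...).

(0, 10, 7, 5, 8, 3, 9, 4, 2, 1, 6)

From 0: 0 → 10 → 7 → 5 → 8 → 3 → 9 → 4 → 2 → 1 → 6 → 0, closing the cycle (0, 10, 7, 5, 8, 3, 9, 4, 2, 1, 6).
Repeating from the next unused element and collecting all non-trivial cycles gives (0, 10, 7, 5, 8, 3, 9, 4, 2, 1, 6).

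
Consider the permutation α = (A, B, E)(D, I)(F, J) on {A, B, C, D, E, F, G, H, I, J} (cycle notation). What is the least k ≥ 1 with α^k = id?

The cycle type of α is (3, 2, 2, 1, 1, 1).
The order of α is the least common multiple of its cycle lengths: lcm(3, 2, 2) = 6.

6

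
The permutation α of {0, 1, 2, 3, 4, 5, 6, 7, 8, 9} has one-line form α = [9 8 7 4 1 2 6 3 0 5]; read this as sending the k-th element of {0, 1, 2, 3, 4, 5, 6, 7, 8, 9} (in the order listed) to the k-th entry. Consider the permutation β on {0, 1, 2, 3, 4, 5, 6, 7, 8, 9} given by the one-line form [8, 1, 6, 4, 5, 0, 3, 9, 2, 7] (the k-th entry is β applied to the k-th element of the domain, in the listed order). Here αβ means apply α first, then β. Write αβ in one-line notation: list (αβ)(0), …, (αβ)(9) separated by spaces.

7 2 9 5 1 6 3 4 8 0

(αβ)(x) = β(α(x)). Computing each image: β(α(0)) = β(9) = 7, β(α(1)) = β(8) = 2, β(α(2)) = β(7) = 9, β(α(3)) = β(4) = 5, β(α(4)) = β(1) = 1, β(α(5)) = β(2) = 6, β(α(6)) = β(6) = 3, β(α(7)) = β(3) = 4, β(α(8)) = β(0) = 8, β(α(9)) = β(5) = 0.
Hence αβ = [7 2 9 5 1 6 3 4 8 0].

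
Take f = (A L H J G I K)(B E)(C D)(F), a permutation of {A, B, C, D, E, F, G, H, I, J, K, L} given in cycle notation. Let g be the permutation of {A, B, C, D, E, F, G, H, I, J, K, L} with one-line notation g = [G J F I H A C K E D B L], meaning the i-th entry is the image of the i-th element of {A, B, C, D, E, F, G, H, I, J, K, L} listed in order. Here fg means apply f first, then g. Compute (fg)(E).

f(E) = B, then g(B) = J; composing gives (fg)(E) = J.

J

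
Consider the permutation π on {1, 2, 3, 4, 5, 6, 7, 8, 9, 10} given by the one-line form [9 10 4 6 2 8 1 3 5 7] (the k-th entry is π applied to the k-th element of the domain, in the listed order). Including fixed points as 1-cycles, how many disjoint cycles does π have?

2

The cycle decomposition is (1 9 5 2 10 7)(3 4 6 8), which has 2 cycles (counting 1-cycles).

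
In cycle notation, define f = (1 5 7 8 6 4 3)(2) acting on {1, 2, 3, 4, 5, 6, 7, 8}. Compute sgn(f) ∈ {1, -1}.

1

The cycle lengths are 7, 1.
A cycle is odd iff its length is even; f has 0 even-length cycles, so sgn(f) = (−1)^0 and f is even.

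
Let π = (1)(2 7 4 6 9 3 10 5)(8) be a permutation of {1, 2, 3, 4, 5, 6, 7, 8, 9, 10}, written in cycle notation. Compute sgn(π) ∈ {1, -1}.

The cycle lengths are 8, 1, 1.
A cycle of length ℓ contributes ℓ−1 transpositions, so π is a product of 7 transpositions — odd.

-1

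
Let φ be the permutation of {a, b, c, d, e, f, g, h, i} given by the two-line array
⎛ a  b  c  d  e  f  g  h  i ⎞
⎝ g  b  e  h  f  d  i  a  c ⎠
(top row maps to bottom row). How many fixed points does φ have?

1

The fixed points (elements with φ(x) = x) are {b}, so there is 1.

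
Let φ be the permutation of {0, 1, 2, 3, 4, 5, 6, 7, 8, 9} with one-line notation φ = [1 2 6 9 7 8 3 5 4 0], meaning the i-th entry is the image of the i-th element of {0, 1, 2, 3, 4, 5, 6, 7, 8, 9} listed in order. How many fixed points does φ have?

0

No element satisfies φ(x) = x, so there are 0 fixed points.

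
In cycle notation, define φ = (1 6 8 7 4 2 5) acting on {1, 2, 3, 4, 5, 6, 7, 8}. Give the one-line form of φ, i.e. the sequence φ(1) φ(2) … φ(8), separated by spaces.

Each element maps to the next entry in its cycle (wrapping to the front): 1→6, 2→5, 3→3, 4→2, 5→1, 6→8, 7→4, 8→7.
Listing these in domain order gives 6 5 3 2 1 8 4 7.

6 5 3 2 1 8 4 7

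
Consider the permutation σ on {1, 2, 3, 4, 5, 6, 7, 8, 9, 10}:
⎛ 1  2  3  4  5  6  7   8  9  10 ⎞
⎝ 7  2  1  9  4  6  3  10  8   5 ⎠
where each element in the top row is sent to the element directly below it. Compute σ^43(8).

4

Tracing 8 → 10 → … returns to 8 after 5 steps, so 8 lies in a 5-cycle (4, 9, 8, 10, 5).
Since the cycle has length 5, σ^43 acts on it the same as σ^3 (43 mod 5 = 3).
Stepping 3 places around the cycle: 8 → 10 → 5 → 4.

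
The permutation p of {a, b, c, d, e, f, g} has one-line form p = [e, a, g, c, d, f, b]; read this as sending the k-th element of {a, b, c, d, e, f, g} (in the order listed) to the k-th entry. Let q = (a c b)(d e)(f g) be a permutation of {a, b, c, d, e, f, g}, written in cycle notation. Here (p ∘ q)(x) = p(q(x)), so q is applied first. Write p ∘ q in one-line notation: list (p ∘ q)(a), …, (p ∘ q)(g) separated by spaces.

For each element, apply q then p: a → c → g; b → a → e; c → b → a; d → e → d; e → d → c; f → g → b; g → f → f.
Collecting the images, p ∘ q = [g e a d c b f].

g e a d c b f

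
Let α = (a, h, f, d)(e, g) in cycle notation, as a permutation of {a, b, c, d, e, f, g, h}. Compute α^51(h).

h lies in the 4-cycle (a, h, f, d).
Powers repeat with period 4 on this cycle, and 51 mod 4 = 3, so α^51(h) = α^3(h).
Stepping 3 places around the cycle: h → f → d → a.

a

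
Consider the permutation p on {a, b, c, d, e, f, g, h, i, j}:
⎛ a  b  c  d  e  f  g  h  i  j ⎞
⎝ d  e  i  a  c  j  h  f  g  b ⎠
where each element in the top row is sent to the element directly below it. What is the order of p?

Writing p as disjoint cycles, the cycle lengths are 8, 2.
The order is lcm(8, 2) = 8.

8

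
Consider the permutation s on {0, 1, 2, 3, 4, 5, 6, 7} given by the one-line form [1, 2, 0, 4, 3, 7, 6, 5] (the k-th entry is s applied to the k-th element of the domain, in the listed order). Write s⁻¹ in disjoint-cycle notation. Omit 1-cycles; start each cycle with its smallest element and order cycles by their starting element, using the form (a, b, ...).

(0, 2, 1)(3, 4)(5, 7)

The cycle decomposition of s is (0, 1, 2)(3, 4)(5, 7).
The inverse reverses every cycle; in canonical form, s⁻¹ = (0, 2, 1)(3, 4)(5, 7).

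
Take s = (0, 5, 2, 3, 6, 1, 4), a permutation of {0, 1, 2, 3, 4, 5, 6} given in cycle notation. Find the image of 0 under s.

5

Within (0, 5, 2, 3, 6, 1, 4), 0 ↦ 5.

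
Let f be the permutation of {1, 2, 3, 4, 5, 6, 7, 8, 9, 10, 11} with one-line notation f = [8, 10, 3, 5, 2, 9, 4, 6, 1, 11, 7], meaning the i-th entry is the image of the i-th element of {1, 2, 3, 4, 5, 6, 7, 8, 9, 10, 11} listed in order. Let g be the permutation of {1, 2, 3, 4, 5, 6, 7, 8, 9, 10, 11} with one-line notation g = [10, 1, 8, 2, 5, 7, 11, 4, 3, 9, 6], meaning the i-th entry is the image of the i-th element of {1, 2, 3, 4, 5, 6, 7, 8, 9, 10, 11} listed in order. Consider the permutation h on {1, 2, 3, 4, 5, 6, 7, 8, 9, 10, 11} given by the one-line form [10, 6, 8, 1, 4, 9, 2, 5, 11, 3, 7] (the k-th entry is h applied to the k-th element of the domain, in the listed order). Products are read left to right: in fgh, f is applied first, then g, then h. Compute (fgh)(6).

8

Chase 6: f(6) = 9; g(9) = 3; h(3) = 8. Hence (fgh)(6) = 8.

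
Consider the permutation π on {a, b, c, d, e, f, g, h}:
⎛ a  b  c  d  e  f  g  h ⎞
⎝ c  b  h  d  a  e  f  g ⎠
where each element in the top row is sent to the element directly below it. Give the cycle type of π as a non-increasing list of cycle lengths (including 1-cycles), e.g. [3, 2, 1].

[6, 1, 1]

The disjoint cycles are (a, c, h, g, f, e)(b)(d), with lengths 6, 1, 1 in non-increasing order.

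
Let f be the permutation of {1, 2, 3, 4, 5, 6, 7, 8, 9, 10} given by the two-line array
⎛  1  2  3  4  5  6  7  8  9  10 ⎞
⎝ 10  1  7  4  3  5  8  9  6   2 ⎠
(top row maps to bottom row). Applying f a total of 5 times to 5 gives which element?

Tracing 5 → 3 → … returns to 5 after 6 steps, so 5 lies in a 6-cycle (3, 7, 8, 9, 6, 5).
Stepping 5 places around the cycle: 5 → 3 → 7 → 8 → 9 → 6.

6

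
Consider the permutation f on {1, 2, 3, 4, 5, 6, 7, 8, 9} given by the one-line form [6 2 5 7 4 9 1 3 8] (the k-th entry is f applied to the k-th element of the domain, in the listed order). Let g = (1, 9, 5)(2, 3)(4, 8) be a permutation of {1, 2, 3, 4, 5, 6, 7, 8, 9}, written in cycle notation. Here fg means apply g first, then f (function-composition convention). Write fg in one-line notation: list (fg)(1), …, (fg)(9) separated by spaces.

(fg)(x) = f(g(x)). Computing each image: f(g(1)) = f(9) = 8, f(g(2)) = f(3) = 5, f(g(3)) = f(2) = 2, f(g(4)) = f(8) = 3, f(g(5)) = f(1) = 6, f(g(6)) = f(6) = 9, f(g(7)) = f(7) = 1, f(g(8)) = f(4) = 7, f(g(9)) = f(5) = 4.
Hence fg = [8 5 2 3 6 9 1 7 4].

8 5 2 3 6 9 1 7 4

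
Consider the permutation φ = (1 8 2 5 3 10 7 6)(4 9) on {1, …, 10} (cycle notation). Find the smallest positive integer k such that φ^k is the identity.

8

The disjoint cycles have lengths 8, 2.
The order of φ is the least common multiple of its cycle lengths: lcm(8, 2) = 8.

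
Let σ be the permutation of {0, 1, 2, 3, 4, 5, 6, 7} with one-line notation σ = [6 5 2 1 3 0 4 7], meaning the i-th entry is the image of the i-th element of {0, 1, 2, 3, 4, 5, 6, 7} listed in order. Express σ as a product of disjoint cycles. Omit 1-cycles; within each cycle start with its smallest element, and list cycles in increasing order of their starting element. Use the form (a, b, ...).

From 0: 0 → 6 → 4 → 3 → 1 → 5 → 0, closing the cycle (0, 6, 4, 3, 1, 5).
Repeating from the next unused element and collecting all non-trivial cycles gives (0, 6, 4, 3, 1, 5).

(0, 6, 4, 3, 1, 5)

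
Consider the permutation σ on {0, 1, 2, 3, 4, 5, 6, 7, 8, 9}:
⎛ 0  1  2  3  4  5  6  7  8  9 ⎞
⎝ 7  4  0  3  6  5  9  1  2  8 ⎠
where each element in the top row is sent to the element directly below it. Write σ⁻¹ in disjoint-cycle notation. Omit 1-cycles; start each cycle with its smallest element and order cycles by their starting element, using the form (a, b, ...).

First write σ in disjoint cycles: (0, 7, 1, 4, 6, 9, 8, 2).
The inverse reverses every cycle; in canonical form, σ⁻¹ = (0, 2, 8, 9, 6, 4, 1, 7).

(0, 2, 8, 9, 6, 4, 1, 7)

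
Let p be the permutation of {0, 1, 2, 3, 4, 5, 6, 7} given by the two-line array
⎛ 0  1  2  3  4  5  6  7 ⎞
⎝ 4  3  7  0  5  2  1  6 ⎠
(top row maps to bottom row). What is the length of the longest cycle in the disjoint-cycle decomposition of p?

8

Decomposing into disjoint cycles gives (0, 4, 5, 2, 7, 6, 1, 3); the longest has length 8.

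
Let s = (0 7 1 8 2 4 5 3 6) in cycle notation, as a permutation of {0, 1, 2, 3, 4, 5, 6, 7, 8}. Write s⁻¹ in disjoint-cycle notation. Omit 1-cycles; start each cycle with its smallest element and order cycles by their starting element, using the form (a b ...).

If s sends a → b within a cycle, s⁻¹ sends b → a; equivalently, reverse each cycle.
After reversing and putting each cycle's least element first, s⁻¹ = (0 6 3 5 4 2 8 1 7).

(0 6 3 5 4 2 8 1 7)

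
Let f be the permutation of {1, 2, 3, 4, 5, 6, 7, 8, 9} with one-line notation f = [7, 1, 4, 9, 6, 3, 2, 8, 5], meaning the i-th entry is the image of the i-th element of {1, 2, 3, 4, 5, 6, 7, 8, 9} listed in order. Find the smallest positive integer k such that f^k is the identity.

15

The disjoint-cycle form of f has cycle lengths 5, 3, 1.
Since disjoint cycles commute, ord(f) = lcm(5, 3) = 15.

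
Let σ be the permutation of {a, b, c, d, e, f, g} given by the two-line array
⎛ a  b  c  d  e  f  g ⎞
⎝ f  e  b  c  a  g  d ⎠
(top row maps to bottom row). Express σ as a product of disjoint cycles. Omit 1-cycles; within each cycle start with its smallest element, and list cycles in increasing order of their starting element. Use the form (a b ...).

(a f g d c b e)

Iterating σ from a gives a → f → g → d → c → b → e → a; that is the 7-cycle (a f g d c b e).
Continuing from each remaining unvisited element yields (a f g d c b e).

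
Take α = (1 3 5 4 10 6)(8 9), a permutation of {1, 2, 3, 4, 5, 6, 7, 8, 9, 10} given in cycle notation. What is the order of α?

The disjoint cycles have lengths 6, 2, 1, 1.
Since disjoint cycles commute, ord(α) = lcm(6, 2) = 6.

6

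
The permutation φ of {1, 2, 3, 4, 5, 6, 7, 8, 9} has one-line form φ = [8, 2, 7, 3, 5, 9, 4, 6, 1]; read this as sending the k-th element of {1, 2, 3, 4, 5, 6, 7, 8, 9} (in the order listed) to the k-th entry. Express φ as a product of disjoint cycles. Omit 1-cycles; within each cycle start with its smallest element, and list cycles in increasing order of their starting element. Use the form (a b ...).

From 1: 1 → 8 → 6 → 9 → 1, closing the cycle (1 8 6 9).
Repeating from the next unused element and collecting all non-trivial cycles gives (1 8 6 9)(3 7 4).

(1 8 6 9)(3 7 4)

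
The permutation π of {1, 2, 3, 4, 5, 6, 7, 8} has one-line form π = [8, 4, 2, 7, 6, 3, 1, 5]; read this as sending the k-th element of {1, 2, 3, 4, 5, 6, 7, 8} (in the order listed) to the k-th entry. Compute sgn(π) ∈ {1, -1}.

In disjoint-cycle form the cycle lengths are 8.
A cycle is odd iff its length is even; π has 1 even-length cycle, so sgn(π) = (−1)^1 and π is odd.

-1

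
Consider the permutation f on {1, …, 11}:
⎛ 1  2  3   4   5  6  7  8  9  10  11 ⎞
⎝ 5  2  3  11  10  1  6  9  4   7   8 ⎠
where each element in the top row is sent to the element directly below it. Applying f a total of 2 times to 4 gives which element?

8

Tracing 4 → 11 → … returns to 4 after 4 steps, so 4 lies in a 4-cycle (4, 11, 8, 9).
Stepping 2 places around the cycle: 4 → 11 → 8.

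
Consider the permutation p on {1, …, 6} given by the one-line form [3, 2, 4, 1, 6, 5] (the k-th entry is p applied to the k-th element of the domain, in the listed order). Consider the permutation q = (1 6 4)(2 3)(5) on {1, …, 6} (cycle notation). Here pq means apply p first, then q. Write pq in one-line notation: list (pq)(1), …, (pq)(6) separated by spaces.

2 3 1 6 4 5

Chase each element through p then q: 1 → 3 → 2; 2 → 2 → 3; 3 → 4 → 1; 4 → 1 → 6; 5 → 6 → 4; 6 → 5 → 5.
So pq in one-line form is 2 3 1 6 4 5.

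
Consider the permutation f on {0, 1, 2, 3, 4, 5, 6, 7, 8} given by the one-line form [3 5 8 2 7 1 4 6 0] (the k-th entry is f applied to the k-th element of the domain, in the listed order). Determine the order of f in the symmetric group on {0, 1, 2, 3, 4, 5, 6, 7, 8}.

Decomposing into disjoint cycles gives cycle lengths 4, 3, 2.
The order of f is the least common multiple of its cycle lengths: lcm(4, 3, 2) = 12.

12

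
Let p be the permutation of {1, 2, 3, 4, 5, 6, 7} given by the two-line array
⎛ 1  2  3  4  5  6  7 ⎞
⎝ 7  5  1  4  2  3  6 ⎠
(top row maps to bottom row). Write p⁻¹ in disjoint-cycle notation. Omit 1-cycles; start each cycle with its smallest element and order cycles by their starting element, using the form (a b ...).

(1 3 6 7)(2 5)

First write p in disjoint cycles: (1 7 6 3)(2 5).
The inverse reverses every cycle; in canonical form, p⁻¹ = (1 3 6 7)(2 5).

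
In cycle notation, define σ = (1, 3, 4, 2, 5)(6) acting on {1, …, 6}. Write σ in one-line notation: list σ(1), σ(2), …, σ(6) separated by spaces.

Reading each image from the cycles: 1→3, 2→5, 3→4, 4→2, 5→1, 6→6.
Listing these in domain order gives 3 5 4 2 1 6.

3 5 4 2 1 6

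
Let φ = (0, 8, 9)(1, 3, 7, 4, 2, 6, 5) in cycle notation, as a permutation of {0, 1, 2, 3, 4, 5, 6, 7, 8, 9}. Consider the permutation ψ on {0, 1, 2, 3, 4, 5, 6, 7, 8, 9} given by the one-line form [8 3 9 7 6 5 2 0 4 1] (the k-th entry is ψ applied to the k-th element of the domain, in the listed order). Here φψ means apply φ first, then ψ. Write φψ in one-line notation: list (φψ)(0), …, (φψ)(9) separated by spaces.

4 7 2 0 9 3 5 6 1 8

(φψ)(x) = ψ(φ(x)). Computing each image: ψ(φ(0)) = ψ(8) = 4, ψ(φ(1)) = ψ(3) = 7, ψ(φ(2)) = ψ(6) = 2, ψ(φ(3)) = ψ(7) = 0, ψ(φ(4)) = ψ(2) = 9, ψ(φ(5)) = ψ(1) = 3, ψ(φ(6)) = ψ(5) = 5, ψ(φ(7)) = ψ(4) = 6, ψ(φ(8)) = ψ(9) = 1, ψ(φ(9)) = ψ(0) = 8.
Hence φψ = [4 7 2 0 9 3 5 6 1 8].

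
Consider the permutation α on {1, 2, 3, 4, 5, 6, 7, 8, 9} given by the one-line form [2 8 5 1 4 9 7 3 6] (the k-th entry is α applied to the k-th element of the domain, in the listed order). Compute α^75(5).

2

Tracing 5 → 4 → … returns to 5 after 6 steps, so 5 lies in a 6-cycle (1 2 8 3 5 4).
Powers repeat with period 6 on this cycle, and 75 mod 6 = 3, so α^75(5) = α^3(5).
Advancing 3 steps from 5: 5 → 4 → 1 → 2.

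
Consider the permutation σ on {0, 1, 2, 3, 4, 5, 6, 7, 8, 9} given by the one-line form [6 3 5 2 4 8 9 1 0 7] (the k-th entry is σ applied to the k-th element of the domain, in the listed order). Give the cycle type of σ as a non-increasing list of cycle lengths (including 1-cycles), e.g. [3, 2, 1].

[9, 1]

The disjoint cycles are (0, 6, 9, 7, 1, 3, 2, 5, 8)(4), with lengths 9, 1 in non-increasing order.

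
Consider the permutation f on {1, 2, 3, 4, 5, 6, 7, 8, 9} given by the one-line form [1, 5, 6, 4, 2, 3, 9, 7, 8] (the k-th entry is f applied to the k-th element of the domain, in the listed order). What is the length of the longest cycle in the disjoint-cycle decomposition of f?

Decomposing into disjoint cycles gives (2 5)(3 6)(7 9 8); the longest has length 3.

3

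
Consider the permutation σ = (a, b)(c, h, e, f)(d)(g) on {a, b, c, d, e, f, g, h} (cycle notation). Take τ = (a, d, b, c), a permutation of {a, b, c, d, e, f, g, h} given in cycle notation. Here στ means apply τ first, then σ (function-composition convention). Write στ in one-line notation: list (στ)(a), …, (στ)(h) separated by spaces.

d h b a f c g e

For each element, apply τ then σ: a → d → d; b → c → h; c → a → b; d → b → a; e → e → f; f → f → c; g → g → g; h → h → e.
Collecting the images, στ = [d h b a f c g e].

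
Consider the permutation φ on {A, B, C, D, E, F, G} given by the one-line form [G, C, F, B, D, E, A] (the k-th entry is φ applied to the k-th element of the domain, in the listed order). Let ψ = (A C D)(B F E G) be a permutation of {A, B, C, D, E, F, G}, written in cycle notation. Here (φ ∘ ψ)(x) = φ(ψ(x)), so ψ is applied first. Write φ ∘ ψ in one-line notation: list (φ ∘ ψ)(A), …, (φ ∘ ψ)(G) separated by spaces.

F E B G A D C

For each element, apply ψ then φ: A → C → F; B → F → E; C → D → B; D → A → G; E → G → A; F → E → D; G → B → C.
Collecting the images, φ ∘ ψ = [F E B G A D C].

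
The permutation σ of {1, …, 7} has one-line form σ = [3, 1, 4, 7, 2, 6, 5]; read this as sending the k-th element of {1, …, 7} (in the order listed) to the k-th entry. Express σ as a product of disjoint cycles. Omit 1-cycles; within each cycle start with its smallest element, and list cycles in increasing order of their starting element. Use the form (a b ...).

(1 3 4 7 5 2)

Iterating σ from 1 gives 1 → 3 → 4 → 7 → 5 → 2 → 1; that is the 6-cycle (1 3 4 7 5 2).
Repeating from the next unused element and collecting all non-trivial cycles gives (1 3 4 7 5 2).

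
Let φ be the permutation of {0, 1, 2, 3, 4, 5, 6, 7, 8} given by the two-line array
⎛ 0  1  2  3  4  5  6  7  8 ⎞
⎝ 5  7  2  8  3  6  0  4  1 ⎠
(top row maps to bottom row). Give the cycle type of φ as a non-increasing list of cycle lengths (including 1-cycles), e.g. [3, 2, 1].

The disjoint cycles are (0 5 6)(1 7 4 3 8)(2), with lengths 5, 3, 1 in non-increasing order.

[5, 3, 1]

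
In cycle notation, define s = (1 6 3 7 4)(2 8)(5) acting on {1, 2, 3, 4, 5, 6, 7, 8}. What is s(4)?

Within (1 6 3 7 4), 4 ↦ 1.

1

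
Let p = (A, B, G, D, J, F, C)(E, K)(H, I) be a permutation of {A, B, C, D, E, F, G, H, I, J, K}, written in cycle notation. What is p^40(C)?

J

C lies in the 7-cycle (A, B, G, D, J, F, C).
Powers repeat with period 7 on this cycle, and 40 mod 7 = 5, so p^40(C) = p^5(C).
Stepping 5 places around the cycle: C → A → B → G → D → J.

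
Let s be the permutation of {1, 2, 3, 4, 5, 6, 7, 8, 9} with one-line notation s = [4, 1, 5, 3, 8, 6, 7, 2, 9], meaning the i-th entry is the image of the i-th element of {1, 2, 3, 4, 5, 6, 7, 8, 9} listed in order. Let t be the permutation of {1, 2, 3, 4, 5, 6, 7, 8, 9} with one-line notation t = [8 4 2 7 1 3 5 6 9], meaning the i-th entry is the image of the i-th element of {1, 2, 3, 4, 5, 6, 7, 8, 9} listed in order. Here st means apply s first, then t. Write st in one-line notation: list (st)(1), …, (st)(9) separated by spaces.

7 8 1 2 6 3 5 4 9

(st)(x) = t(s(x)). Computing each image: t(s(1)) = t(4) = 7, t(s(2)) = t(1) = 8, t(s(3)) = t(5) = 1, t(s(4)) = t(3) = 2, t(s(5)) = t(8) = 6, t(s(6)) = t(6) = 3, t(s(7)) = t(7) = 5, t(s(8)) = t(2) = 4, t(s(9)) = t(9) = 9.
Hence st = [7 8 1 2 6 3 5 4 9].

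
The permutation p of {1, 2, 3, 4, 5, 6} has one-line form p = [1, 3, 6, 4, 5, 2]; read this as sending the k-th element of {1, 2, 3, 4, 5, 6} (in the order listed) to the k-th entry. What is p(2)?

3

2 is element number 2 of the domain, and entry number 2 of the one-line form is 3, so p(2) = 3.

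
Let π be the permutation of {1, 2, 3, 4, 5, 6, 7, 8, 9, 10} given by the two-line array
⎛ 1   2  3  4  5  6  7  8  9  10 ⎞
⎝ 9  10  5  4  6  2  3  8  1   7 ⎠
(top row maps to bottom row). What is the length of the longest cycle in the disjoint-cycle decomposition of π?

Decomposing into disjoint cycles gives (1, 9)(2, 10, 7, 3, 5, 6); the longest has length 6.

6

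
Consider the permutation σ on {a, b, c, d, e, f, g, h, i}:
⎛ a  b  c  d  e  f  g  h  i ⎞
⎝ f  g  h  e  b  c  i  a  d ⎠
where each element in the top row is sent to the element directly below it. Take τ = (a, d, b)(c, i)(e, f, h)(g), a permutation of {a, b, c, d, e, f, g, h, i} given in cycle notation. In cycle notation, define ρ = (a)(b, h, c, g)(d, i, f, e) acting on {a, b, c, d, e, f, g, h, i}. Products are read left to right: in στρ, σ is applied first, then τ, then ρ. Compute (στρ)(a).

c

(στρ)(a) = ρ(τ(σ(a))). σ(a) = f, then τ(f) = h, then ρ(h) = c, so the result is c.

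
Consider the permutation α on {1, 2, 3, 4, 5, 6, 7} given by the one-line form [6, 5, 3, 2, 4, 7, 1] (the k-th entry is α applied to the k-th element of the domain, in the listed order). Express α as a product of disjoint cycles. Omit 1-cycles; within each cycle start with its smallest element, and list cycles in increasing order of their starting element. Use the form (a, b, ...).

(1, 6, 7)(2, 5, 4)

From 1: 1 → 6 → 7 → 1, closing the cycle (1, 6, 7).
Repeating from the next unused element and collecting all non-trivial cycles gives (1, 6, 7)(2, 5, 4).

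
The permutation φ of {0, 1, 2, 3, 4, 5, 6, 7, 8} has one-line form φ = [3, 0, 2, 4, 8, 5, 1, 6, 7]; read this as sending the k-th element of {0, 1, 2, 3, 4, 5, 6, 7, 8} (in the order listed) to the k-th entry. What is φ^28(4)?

4

Tracing 4 → 8 → … returns to 4 after 7 steps, so 4 lies in a 7-cycle (0, 3, 4, 8, 7, 6, 1).
Since the cycle has length 7, φ^28 acts on it the same as φ^0 (28 mod 7 = 0).
So φ^28(4) = 4.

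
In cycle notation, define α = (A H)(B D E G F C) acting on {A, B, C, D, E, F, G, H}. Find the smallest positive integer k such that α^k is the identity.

The cycle type of α is (6, 2).
The order of α is the least common multiple of its cycle lengths: lcm(6, 2) = 6.

6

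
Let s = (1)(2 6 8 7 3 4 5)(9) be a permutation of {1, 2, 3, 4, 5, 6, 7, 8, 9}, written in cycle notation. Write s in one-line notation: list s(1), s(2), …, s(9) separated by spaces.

Image by image: 1→1, 2→6, 3→4, 4→5, 5→2, 6→8, 7→3, 8→7, 9→9.
So the one-line form is 1 6 4 5 2 8 3 7 9.

1 6 4 5 2 8 3 7 9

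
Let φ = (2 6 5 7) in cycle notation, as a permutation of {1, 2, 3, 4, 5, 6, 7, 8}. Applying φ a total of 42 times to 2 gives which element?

5

2 lies in the 4-cycle (2 6 5 7).
Powers repeat with period 4 on this cycle, and 42 mod 4 = 2, so φ^42(2) = φ^2(2).
Advancing 2 steps from 2: 2 → 6 → 5.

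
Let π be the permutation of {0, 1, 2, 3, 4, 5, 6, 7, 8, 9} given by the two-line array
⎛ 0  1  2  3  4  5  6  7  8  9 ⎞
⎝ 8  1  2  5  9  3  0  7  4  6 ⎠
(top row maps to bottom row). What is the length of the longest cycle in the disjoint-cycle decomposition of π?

Decomposing into disjoint cycles gives (0, 8, 4, 9, 6)(3, 5); the longest has length 5.

5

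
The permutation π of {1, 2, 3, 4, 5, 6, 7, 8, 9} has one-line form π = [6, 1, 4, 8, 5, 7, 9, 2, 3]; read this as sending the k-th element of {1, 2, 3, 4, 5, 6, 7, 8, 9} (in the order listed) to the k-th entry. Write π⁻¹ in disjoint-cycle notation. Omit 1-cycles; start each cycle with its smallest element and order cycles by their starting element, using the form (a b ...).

First write π in disjoint cycles: (1 6 7 9 3 4 8 2).
Reversing each cycle (and rotating so the smallest element leads) gives π⁻¹ = (1 2 8 4 3 9 7 6).

(1 2 8 4 3 9 7 6)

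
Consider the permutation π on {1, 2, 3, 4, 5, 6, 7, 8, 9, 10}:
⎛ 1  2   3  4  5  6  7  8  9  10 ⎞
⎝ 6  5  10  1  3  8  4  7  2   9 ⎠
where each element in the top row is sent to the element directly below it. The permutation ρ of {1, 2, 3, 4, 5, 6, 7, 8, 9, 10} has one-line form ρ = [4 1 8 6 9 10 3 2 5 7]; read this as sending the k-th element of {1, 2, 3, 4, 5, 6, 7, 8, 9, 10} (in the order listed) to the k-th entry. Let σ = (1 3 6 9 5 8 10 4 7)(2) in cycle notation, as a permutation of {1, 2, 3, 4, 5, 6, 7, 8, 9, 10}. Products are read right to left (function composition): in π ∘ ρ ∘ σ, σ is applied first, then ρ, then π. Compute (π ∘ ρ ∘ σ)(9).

Chase 9: σ(9) = 5; ρ(5) = 9; π(9) = 2. Hence (π ∘ ρ ∘ σ)(9) = 2.

2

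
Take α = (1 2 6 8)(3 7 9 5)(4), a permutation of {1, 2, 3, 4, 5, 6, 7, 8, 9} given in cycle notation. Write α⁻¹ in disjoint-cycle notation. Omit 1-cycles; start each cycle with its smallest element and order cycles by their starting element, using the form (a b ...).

The inverse reverses each cycle.
Reversing each cycle of α and rotating so the smallest element leads gives (1 8 6 2)(3 5 9 7).

(1 8 6 2)(3 5 9 7)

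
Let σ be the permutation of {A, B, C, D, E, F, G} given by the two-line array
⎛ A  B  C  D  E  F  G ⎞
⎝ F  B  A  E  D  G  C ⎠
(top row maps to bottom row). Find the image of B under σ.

B

The entry below B in the array is B, so σ(B) = B.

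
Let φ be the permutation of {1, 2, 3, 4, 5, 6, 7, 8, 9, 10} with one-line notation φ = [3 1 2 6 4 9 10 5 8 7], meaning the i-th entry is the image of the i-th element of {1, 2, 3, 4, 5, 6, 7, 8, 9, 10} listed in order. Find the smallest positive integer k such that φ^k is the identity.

30

The disjoint-cycle form of φ has cycle lengths 5, 3, 2.
The order is lcm(5, 3, 2) = 30.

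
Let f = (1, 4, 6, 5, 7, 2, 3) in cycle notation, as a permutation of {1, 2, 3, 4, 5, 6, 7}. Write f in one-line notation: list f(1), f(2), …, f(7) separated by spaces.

4 3 1 6 7 5 2

Reading each image from the cycles: 1→4, 2→3, 3→1, 4→6, 5→7, 6→5, 7→2.
Listing these in domain order gives 4 3 1 6 7 5 2.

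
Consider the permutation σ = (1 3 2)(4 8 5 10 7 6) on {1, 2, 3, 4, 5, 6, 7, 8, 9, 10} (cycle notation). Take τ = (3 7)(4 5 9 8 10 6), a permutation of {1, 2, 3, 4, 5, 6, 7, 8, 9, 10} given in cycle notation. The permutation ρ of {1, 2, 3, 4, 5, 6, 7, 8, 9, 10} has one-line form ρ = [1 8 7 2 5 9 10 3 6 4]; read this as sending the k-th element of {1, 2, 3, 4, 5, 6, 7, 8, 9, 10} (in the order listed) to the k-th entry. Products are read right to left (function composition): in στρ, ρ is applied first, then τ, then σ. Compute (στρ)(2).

7

Apply the permutations in order: ρ(2) = 8, then τ(8) = 10, then σ(10) = 7. So (στρ)(2) = 7.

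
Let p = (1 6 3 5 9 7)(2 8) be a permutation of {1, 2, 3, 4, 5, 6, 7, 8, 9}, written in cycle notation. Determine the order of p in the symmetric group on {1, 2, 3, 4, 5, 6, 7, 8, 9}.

The cycle type of p is (6, 2, 1).
The order is lcm(6, 2) = 6.

6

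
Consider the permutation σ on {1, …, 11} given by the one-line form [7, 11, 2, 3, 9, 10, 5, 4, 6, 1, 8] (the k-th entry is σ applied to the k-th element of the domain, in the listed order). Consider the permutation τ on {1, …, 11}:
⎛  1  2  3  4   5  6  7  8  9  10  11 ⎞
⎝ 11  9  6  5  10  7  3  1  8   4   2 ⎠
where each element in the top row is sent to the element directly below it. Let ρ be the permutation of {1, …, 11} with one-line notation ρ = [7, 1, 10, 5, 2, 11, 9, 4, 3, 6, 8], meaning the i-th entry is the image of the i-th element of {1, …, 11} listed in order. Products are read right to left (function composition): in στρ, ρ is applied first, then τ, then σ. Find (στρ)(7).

4

Apply the permutations in order: ρ(7) = 9, then τ(9) = 8, then σ(8) = 4. So (στρ)(7) = 4.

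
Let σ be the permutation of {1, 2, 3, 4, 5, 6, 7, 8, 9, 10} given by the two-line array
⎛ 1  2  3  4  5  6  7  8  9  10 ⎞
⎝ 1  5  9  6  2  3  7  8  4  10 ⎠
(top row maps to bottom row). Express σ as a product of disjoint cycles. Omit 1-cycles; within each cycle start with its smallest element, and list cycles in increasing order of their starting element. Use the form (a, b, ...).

(2, 5)(3, 9, 4, 6)

Start at 2 and follow images: 2 → 5 → 2, giving the cycle (2, 5).
Repeating from the next unused element and collecting all non-trivial cycles gives (2, 5)(3, 9, 4, 6).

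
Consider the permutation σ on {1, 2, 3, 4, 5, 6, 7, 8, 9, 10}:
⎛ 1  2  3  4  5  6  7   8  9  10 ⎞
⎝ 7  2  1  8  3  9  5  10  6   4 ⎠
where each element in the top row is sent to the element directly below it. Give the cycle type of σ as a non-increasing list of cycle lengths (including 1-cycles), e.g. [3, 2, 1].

[4, 3, 2, 1]

The disjoint cycles are (1 7 5 3)(2)(4 8 10)(6 9), with lengths 4, 3, 2, 1 in non-increasing order.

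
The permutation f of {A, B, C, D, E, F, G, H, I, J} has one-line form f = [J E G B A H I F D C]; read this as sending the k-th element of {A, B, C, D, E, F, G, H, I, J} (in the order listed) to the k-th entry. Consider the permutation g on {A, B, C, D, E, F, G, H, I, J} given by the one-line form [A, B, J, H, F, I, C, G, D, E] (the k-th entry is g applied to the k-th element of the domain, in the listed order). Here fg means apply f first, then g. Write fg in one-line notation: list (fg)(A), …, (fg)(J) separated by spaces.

Chase each element through f then g: A → J → E; B → E → F; C → G → C; D → B → B; E → A → A; F → H → G; G → I → D; H → F → I; I → D → H; J → C → J.
So fg in one-line form is E F C B A G D I H J.

E F C B A G D I H J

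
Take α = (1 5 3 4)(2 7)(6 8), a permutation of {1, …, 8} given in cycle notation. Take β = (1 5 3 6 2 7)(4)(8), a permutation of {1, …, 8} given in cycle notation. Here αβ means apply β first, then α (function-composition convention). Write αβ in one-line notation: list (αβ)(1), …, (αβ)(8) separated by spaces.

3 2 8 1 4 7 5 6

For each element, apply β then α: 1 → 5 → 3; 2 → 7 → 2; 3 → 6 → 8; 4 → 4 → 1; 5 → 3 → 4; 6 → 2 → 7; 7 → 1 → 5; 8 → 8 → 6.
So αβ in one-line form is 3 2 8 1 4 7 5 6.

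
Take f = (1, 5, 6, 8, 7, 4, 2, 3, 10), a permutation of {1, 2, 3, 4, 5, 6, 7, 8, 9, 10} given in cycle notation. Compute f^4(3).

6

3 lies in the 9-cycle (1, 5, 6, 8, 7, 4, 2, 3, 10).
Advancing 4 steps from 3: 3 → 10 → 1 → 5 → 6.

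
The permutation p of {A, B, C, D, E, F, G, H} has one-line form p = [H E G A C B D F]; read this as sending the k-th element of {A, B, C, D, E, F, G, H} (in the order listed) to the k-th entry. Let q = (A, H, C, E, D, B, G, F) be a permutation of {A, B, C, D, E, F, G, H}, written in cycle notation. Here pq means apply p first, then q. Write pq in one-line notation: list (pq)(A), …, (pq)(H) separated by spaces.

Chase each element through p then q: A → H → C; B → E → D; C → G → F; D → A → H; E → C → E; F → B → G; G → D → B; H → F → A.
Collecting the images, pq = [C D F H E G B A].

C D F H E G B A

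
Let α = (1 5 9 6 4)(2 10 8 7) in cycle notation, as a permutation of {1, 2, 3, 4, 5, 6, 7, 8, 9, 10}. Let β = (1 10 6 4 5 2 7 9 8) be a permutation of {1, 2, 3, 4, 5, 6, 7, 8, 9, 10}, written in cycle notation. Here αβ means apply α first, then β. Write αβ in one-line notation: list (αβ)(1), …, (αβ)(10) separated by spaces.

Chase each element through α then β: 1 → 5 → 2; 2 → 10 → 6; 3 → 3 → 3; 4 → 1 → 10; 5 → 9 → 8; 6 → 4 → 5; 7 → 2 → 7; 8 → 7 → 9; 9 → 6 → 4; 10 → 8 → 1.
So αβ in one-line form is 2 6 3 10 8 5 7 9 4 1.

2 6 3 10 8 5 7 9 4 1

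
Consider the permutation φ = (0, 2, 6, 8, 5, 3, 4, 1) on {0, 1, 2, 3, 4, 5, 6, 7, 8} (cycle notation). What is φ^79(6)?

2

6 lies in the 8-cycle (0, 2, 6, 8, 5, 3, 4, 1).
On an 8-cycle, φ^8 is the identity, so φ^79 = φ^7 there (79 ≡ 7 mod 8).
Advancing 7 steps from 6: 6 → 8 → 5 → 3 → 4 → 1 → 0 → 2.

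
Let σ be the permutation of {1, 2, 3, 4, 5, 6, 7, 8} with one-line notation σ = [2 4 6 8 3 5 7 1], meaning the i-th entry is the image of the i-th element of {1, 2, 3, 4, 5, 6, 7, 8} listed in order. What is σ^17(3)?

Tracing 3 → 6 → … returns to 3 after 3 steps, so 3 lies in a 3-cycle (3, 6, 5).
Since the cycle has length 3, σ^17 acts on it the same as σ^2 (17 mod 3 = 2).
Stepping 2 places around the cycle: 3 → 6 → 5.

5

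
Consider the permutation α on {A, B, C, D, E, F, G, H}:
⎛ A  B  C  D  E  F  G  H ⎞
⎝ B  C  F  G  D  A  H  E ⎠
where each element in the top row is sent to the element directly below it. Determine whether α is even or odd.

In disjoint-cycle form the cycle lengths are 4, 4.
A cycle of length ℓ contributes ℓ−1 transpositions, so α is a product of 3 + 3 = 6 transpositions — even.

even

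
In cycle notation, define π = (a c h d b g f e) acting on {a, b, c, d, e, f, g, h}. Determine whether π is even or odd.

odd

The cycle lengths are 8.
A cycle of length ℓ contributes ℓ−1 transpositions, so π is a product of 7 transpositions — odd.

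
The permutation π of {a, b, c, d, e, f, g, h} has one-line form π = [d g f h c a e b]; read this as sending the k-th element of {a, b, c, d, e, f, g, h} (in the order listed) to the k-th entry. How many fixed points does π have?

0

No element satisfies π(x) = x, so there are 0 fixed points.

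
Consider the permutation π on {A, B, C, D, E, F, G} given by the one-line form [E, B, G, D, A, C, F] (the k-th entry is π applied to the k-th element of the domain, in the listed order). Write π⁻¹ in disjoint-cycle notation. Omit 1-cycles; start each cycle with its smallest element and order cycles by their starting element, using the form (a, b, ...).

The cycle decomposition of π is (A, E)(C, G, F).
Reversing each cycle (and rotating so the smallest element leads) gives π⁻¹ = (A, E)(C, F, G).

(A, E)(C, F, G)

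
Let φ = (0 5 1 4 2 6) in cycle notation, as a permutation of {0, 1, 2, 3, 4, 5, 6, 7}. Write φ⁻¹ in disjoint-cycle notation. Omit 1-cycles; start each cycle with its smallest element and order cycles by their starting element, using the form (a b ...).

(0 6 2 4 1 5)

Inverting a permutation written in cycle notation just reverses the order within every cycle.
After reversing and putting each cycle's least element first, φ⁻¹ = (0 6 2 4 1 5).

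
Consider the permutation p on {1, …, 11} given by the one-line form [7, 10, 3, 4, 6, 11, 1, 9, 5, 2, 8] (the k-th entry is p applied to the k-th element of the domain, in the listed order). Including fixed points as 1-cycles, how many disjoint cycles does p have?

5

The cycle decomposition is (1 7)(2 10)(3)(4)(5 6 11 8 9), which has 5 cycles (counting 1-cycles).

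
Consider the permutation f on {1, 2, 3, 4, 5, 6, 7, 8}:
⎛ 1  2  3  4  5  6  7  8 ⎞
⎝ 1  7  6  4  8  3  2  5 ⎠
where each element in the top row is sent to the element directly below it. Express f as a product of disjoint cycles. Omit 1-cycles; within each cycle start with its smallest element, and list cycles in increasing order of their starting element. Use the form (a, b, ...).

From 2: 2 → 7 → 2, closing the cycle (2, 7).
Repeating from the next unused element and collecting all non-trivial cycles gives (2, 7)(3, 6)(5, 8).

(2, 7)(3, 6)(5, 8)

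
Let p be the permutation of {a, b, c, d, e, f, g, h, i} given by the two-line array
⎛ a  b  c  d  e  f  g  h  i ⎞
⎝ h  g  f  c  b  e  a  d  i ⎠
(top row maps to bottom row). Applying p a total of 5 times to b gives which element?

c

Tracing b → g → … returns to b after 8 steps, so b lies in an 8-cycle (a h d c f e b g).
Stepping 5 places around the cycle: b → g → a → h → d → c.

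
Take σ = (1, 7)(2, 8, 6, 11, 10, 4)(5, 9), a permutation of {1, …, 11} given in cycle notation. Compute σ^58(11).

11 lies in the 6-cycle (2, 8, 6, 11, 10, 4).
Since the cycle has length 6, σ^58 acts on it the same as σ^4 (58 mod 6 = 4).
Stepping 4 places around the cycle: 11 → 10 → 4 → 2 → 8.

8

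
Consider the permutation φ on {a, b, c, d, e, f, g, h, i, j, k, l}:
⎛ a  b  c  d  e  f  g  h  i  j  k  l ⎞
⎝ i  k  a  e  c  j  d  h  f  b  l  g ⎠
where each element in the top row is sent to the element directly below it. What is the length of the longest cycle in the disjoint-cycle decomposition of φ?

Decomposing into disjoint cycles gives (a i f j b k l g d e c); the longest has length 11.

11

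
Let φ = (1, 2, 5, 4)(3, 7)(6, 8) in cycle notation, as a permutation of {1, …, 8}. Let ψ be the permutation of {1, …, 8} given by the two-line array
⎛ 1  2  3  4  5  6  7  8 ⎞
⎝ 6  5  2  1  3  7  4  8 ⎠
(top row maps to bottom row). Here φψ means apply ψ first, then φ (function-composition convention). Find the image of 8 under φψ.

First apply ψ: ψ(8) = 8, then φ(8) = 6. Thus (φψ)(8) = 6.

6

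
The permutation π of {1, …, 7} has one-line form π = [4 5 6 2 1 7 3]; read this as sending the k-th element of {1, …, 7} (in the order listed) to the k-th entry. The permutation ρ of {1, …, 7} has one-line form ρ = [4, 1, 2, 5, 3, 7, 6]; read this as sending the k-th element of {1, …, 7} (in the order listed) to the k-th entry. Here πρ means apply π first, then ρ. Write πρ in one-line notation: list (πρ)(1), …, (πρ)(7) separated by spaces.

5 3 7 1 4 6 2

(πρ)(x) = ρ(π(x)). Computing each image: ρ(π(1)) = ρ(4) = 5, ρ(π(2)) = ρ(5) = 3, ρ(π(3)) = ρ(6) = 7, ρ(π(4)) = ρ(2) = 1, ρ(π(5)) = ρ(1) = 4, ρ(π(6)) = ρ(7) = 6, ρ(π(7)) = ρ(3) = 2.
Hence πρ = [5 3 7 1 4 6 2].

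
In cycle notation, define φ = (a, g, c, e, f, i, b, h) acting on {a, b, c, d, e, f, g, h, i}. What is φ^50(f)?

b

f lies in the 8-cycle (a, g, c, e, f, i, b, h).
Powers repeat with period 8 on this cycle, and 50 mod 8 = 2, so φ^50(f) = φ^2(f).
Stepping 2 places around the cycle: f → i → b.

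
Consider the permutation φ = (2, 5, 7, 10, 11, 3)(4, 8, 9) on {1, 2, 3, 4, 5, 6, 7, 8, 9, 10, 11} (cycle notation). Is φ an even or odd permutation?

odd

The cycle lengths are 6, 3, 1, 1.
A cycle of length ℓ contributes ℓ−1 transpositions, so φ is a product of 5 + 2 = 7 transpositions — odd.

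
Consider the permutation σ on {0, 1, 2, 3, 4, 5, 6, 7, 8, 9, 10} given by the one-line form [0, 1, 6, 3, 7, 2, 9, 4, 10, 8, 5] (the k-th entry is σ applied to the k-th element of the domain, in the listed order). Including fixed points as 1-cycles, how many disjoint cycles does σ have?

The cycle decomposition is (0)(1)(2 6 9 8 10 5)(3)(4 7), which has 5 cycles (counting 1-cycles).

5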